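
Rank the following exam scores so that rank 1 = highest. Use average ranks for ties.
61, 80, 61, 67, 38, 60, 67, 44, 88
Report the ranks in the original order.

5.5, 2, 5.5, 3.5, 9, 7, 3.5, 8, 1

Sorted (descending): 88, 80, 67, 67, 61, 61, 60, 44, 38
The 2 values of 67 occupy positions 3–4 → average rank (3+4)/2 = 3.5.
The 2 values of 61 occupy positions 5–6 → average rank (5+6)/2 = 5.5.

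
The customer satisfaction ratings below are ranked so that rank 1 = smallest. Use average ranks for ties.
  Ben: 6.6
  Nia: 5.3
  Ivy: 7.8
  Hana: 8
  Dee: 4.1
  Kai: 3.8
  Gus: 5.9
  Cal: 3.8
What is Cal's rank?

1.5

Sorted (ascending): 3.8, 3.8, 4.1, 5.3, 5.9, 6.6, 7.8, 8
The 2 values of 3.8 occupy positions 1–2 → average rank (1+2)/2 = 1.5.
Cal has value 3.8 → rank 1.5.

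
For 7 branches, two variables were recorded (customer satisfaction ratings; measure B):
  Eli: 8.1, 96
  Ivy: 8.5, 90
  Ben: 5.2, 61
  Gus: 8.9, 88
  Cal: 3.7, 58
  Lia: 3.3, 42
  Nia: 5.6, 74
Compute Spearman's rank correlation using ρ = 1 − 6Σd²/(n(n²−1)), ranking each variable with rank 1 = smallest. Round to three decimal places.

0.857

Ranks of variable 1: 5, 6, 3, 7, 2, 1, 4
Ranks of variable 2: 7, 6, 3, 5, 2, 1, 4
d = r₁ − r₂: -2, 0, 0, 2, 0, 0, 0
d²: 4, 0, 0, 4, 0, 0, 0; Σd² = 8
ρ = 1 − 6·8/(7·48) = 1 − 48/336 = 0.857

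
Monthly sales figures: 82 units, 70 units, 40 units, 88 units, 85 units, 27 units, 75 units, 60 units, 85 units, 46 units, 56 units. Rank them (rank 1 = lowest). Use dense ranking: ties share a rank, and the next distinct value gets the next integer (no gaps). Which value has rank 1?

Sorted (ascending): 27, 40, 46, 56, 60, 70, 75, 82, 85, 85, 88
The 2 values of 85 share dense rank 9.
Remaining distinct values take the next consecutive integers.
Rank 1 → value 27.

27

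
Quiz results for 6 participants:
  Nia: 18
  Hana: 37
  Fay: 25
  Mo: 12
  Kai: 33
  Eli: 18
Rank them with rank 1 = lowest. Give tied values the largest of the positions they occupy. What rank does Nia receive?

3

Sorted (ascending): 12, 18, 18, 25, 33, 37
The 2 values of 18 occupy positions 2–3 → each gets rank 3.
Nia has value 18 → rank 3.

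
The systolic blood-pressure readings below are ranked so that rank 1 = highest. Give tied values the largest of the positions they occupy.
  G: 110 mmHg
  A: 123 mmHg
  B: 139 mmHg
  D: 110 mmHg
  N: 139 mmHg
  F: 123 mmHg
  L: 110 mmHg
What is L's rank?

Sorted (descending): 139, 139, 123, 123, 110, 110, 110
The 2 values of 139 occupy positions 1–2 → each gets rank 2.
The 2 values of 123 occupy positions 3–4 → each gets rank 4.
The 3 values of 110 occupy positions 5–7 → each gets rank 7.
L has value 110 mmHg → rank 7.

7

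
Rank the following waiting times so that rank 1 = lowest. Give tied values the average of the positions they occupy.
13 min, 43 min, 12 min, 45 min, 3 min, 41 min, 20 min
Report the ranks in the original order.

Sorted (ascending): 3, 12, 13, 20, 41, 43, 45
No ties — each value takes its position as its rank.

3, 6, 2, 7, 1, 5, 4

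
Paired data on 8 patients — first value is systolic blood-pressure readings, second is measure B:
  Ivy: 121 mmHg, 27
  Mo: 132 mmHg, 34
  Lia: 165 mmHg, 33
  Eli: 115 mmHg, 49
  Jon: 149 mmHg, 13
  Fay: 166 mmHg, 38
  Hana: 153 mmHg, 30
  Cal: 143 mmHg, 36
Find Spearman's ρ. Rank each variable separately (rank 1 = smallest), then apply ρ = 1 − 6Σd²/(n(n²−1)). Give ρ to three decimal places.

Ranks of variable 1: 2, 3, 7, 1, 5, 8, 6, 4
Ranks of variable 2: 2, 5, 4, 8, 1, 7, 3, 6
d = r₁ − r₂: 0, -2, 3, -7, 4, 1, 3, -2
d²: 0, 4, 9, 49, 16, 1, 9, 4; Σd² = 92
ρ = 1 − 6·92/(8·63) = 1 − 552/504 = -0.095

-0.095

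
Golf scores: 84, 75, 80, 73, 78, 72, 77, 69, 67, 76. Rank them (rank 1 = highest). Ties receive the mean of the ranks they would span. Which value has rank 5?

76

Sorted (descending): 84, 80, 78, 77, 76, 75, 73, 72, 69, 67
No ties — each value takes its position as its rank.
Rank 5 → value 76.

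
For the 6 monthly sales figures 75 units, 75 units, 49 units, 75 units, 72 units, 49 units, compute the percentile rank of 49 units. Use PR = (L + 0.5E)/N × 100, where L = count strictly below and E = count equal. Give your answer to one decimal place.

16.7

N = 6.
Strictly below 49: 0. Equal to 49: 2.
PR = (0 + 0.5·2)/6 × 100 = 16.7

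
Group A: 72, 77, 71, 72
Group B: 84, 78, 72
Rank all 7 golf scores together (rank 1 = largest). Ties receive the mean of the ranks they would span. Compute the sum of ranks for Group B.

Sorted (descending): 84, 78, 77, 72, 72, 72, 71
The 3 values of 72 occupy positions 4–6 → average rank 5.
Group B values → pooled ranks: 84→1, 78→2, 72→5
Rank sum = 1 + 2 + 5 = 8

8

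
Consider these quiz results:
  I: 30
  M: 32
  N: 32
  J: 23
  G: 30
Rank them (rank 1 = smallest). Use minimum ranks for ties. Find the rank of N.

4

Sorted (ascending): 23, 30, 30, 32, 32
The 2 values of 30 occupy positions 2–3 → each gets rank 2.
The 2 values of 32 occupy positions 4–5 → each gets rank 4.
N has value 32 → rank 4.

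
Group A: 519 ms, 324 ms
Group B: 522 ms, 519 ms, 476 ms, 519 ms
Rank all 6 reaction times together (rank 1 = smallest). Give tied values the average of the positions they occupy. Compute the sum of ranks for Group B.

Sorted (ascending): 324, 476, 519, 519, 519, 522
The 3 values of 519 occupy positions 3–5 → average rank 4.
Group B values → pooled ranks: 522→6, 519→4, 476→2, 519→4
Rank sum = 6 + 4 + 2 + 4 = 16

16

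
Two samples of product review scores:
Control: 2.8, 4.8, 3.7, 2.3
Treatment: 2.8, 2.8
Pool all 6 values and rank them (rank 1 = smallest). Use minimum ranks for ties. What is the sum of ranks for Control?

14

Sorted (ascending): 2.3, 2.8, 2.8, 2.8, 3.7, 4.8
The 3 values of 2.8 occupy positions 2–4 → each gets rank 2.
Control values → pooled ranks: 2.8→2, 4.8→6, 3.7→5, 2.3→1
Rank sum = 2 + 6 + 5 + 1 = 14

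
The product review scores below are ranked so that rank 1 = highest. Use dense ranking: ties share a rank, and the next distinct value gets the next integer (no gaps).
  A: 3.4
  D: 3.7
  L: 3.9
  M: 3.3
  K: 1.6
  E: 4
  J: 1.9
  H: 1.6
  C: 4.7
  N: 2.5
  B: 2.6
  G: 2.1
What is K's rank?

11

Sorted (descending): 4.7, 4, 3.9, 3.7, 3.4, 3.3, 2.6, 2.5, 2.1, 1.9, 1.6, 1.6
The 2 values of 1.6 share dense rank 11.
Remaining distinct values take the next consecutive integers.
K has value 1.6 → rank 11.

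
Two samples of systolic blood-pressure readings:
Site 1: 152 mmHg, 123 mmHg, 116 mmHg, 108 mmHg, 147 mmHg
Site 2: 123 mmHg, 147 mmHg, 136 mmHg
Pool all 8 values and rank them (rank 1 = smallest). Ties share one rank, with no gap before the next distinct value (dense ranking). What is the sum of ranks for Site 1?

17

Sorted (ascending): 108, 116, 123, 123, 136, 147, 147, 152
The 2 values of 123 share dense rank 3.
The 2 values of 147 share dense rank 5.
Remaining distinct values take the next consecutive integers.
Site 1 values → pooled ranks: 152→6, 123→3, 116→2, 108→1, 147→5
Rank sum = 6 + 3 + 2 + 1 + 5 = 17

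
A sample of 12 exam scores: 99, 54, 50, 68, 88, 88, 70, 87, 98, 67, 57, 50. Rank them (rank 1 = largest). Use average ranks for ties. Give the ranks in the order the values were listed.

Sorted (descending): 99, 98, 88, 88, 87, 70, 68, 67, 57, 54, 50, 50
The 2 values of 88 occupy positions 3–4 → average rank (3+4)/2 = 3.5.
The 2 values of 50 occupy positions 11–12 → average rank (11+12)/2 = 11.5.

1, 10, 11.5, 7, 3.5, 3.5, 6, 5, 2, 8, 9, 11.5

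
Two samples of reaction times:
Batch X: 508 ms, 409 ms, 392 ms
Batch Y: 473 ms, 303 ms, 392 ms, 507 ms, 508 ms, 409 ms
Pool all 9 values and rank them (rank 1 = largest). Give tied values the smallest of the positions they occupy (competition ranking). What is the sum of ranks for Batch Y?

29

Sorted (descending): 508, 508, 507, 473, 409, 409, 392, 392, 303
The 2 values of 508 occupy positions 1–2 → each gets rank 1.
The 2 values of 409 occupy positions 5–6 → each gets rank 5.
The 2 values of 392 occupy positions 7–8 → each gets rank 7.
Batch Y values → pooled ranks: 473→4, 303→9, 392→7, 507→3, 508→1, 409→5
Rank sum = 4 + 9 + 7 + 3 + 1 + 5 = 29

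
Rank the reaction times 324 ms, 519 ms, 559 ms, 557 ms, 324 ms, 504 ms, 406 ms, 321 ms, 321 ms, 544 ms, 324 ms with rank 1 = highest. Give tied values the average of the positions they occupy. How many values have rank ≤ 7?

6

Sorted (descending): 559, 557, 544, 519, 504, 406, 324, 324, 324, 321, 321
The 3 values of 324 occupy positions 7–9 → average rank 8.
The 2 values of 321 occupy positions 10–11 → average rank (10+11)/2 = 10.5.
Ranks ≤ 7: {1, 2, 3, 4, 5, 6} → 6 values.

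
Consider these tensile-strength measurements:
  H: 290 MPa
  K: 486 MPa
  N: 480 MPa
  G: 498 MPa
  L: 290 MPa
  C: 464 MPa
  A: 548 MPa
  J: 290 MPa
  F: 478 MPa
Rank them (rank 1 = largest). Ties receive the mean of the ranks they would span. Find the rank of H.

8

Sorted (descending): 548, 498, 486, 480, 478, 464, 290, 290, 290
The 3 values of 290 occupy positions 7–9 → average rank 8.
H has value 290 MPa → rank 8.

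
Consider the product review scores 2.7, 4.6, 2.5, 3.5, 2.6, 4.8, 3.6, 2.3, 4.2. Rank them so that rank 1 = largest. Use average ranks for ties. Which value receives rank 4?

3.6

Sorted (descending): 4.8, 4.6, 4.2, 3.6, 3.5, 2.7, 2.6, 2.5, 2.3
No ties — each value takes its position as its rank.
Rank 4 → value 3.6.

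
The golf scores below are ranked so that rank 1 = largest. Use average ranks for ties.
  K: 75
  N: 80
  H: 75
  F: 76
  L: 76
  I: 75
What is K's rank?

5

Sorted (descending): 80, 76, 76, 75, 75, 75
The 2 values of 76 occupy positions 2–3 → average rank (2+3)/2 = 2.5.
The 3 values of 75 occupy positions 4–6 → average rank 5.
K has value 75 → rank 5.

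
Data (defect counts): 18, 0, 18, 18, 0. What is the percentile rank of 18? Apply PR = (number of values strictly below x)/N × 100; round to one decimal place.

40.0

N = 5.
Strictly below 18: 2. Equal to 18: 3.
PR = 2/5 × 100 = 40.0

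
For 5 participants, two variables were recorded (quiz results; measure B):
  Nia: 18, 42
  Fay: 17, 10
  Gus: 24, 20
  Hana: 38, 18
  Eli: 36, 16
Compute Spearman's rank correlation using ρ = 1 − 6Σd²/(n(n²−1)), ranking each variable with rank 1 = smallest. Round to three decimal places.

0.100

Ranks of variable 1: 2, 1, 3, 5, 4
Ranks of variable 2: 5, 1, 4, 3, 2
d = r₁ − r₂: -3, 0, -1, 2, 2
d²: 9, 0, 1, 4, 4; Σd² = 18
ρ = 1 − 6·18/(5·24) = 1 − 108/120 = 0.100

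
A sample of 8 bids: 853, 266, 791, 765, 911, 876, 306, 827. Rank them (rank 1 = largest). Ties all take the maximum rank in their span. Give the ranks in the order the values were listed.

3, 8, 5, 6, 1, 2, 7, 4

Sorted (descending): 911, 876, 853, 827, 791, 765, 306, 266
No ties — each value takes its position as its rank.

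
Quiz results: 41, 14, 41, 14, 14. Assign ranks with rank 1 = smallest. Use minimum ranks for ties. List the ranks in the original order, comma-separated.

4, 1, 4, 1, 1

Sorted (ascending): 14, 14, 14, 41, 41
The 3 values of 14 occupy positions 1–3 → each gets rank 1.
The 2 values of 41 occupy positions 4–5 → each gets rank 4.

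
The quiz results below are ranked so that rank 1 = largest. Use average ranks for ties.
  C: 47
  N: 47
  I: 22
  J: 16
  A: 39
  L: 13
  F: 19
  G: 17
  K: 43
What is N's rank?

1.5

Sorted (descending): 47, 47, 43, 39, 22, 19, 17, 16, 13
The 2 values of 47 occupy positions 1–2 → average rank (1+2)/2 = 1.5.
N has value 47 → rank 1.5.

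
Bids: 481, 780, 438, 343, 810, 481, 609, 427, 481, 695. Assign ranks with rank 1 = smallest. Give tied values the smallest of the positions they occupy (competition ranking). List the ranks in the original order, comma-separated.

4, 9, 3, 1, 10, 4, 7, 2, 4, 8

Sorted (ascending): 343, 427, 438, 481, 481, 481, 609, 695, 780, 810
The 3 values of 481 occupy positions 4–6 → each gets rank 4.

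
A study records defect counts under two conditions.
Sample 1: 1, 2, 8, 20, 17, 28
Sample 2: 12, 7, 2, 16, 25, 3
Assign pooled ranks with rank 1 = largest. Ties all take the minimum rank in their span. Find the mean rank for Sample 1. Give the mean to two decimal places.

6.17

Sorted (descending): 28, 25, 20, 17, 16, 12, 8, 7, 3, 2, 2, 1
The 2 values of 2 occupy positions 10–11 → each gets rank 10.
Sample 1 values → pooled ranks: 1→12, 2→10, 8→7, 20→3, 17→4, 28→1
Mean rank = (12 + 10 + 7 + 3 + 4 + 1) / 6 = 6.17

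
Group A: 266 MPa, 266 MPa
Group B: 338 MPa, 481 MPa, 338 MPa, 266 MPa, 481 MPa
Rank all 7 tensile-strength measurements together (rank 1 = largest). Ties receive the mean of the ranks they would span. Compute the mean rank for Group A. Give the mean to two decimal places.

6.00

Sorted (descending): 481, 481, 338, 338, 266, 266, 266
The 2 values of 481 occupy positions 1–2 → average rank (1+2)/2 = 1.5.
The 2 values of 338 occupy positions 3–4 → average rank (3+4)/2 = 3.5.
The 3 values of 266 occupy positions 5–7 → average rank 6.
Group A values → pooled ranks: 266→6, 266→6
Mean rank = (6 + 6) / 2 = 6.00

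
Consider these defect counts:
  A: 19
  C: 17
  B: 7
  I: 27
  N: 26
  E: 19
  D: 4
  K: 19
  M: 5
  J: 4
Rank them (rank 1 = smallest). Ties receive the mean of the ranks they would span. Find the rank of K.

7

Sorted (ascending): 4, 4, 5, 7, 17, 19, 19, 19, 26, 27
The 2 values of 4 occupy positions 1–2 → average rank (1+2)/2 = 1.5.
The 3 values of 19 occupy positions 6–8 → average rank 7.
K has value 19 → rank 7.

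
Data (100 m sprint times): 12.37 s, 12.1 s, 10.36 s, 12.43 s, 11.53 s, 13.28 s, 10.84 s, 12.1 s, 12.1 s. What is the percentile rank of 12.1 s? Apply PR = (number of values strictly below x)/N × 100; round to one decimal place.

N = 9.
Strictly below 12.1: 3. Equal to 12.1: 3.
PR = 3/9 × 100 = 33.3

33.3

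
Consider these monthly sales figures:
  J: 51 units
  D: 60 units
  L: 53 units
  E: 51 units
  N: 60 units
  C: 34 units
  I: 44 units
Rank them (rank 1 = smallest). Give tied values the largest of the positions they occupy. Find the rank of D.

Sorted (ascending): 34, 44, 51, 51, 53, 60, 60
The 2 values of 51 occupy positions 3–4 → each gets rank 4.
The 2 values of 60 occupy positions 6–7 → each gets rank 7.
D has value 60 units → rank 7.

7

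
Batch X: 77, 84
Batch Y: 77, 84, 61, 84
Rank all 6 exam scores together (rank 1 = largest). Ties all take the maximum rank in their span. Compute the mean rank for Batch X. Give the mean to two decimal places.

Sorted (descending): 84, 84, 84, 77, 77, 61
The 3 values of 84 occupy positions 1–3 → each gets rank 3.
The 2 values of 77 occupy positions 4–5 → each gets rank 5.
Batch X values → pooled ranks: 77→5, 84→3
Mean rank = (5 + 3) / 2 = 4.00

4.00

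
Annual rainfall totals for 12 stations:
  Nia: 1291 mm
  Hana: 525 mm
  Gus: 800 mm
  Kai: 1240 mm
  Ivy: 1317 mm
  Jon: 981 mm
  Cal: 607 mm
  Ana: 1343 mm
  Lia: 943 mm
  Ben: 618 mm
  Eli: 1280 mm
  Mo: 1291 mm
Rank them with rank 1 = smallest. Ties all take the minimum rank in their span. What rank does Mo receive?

Sorted (ascending): 525, 607, 618, 800, 943, 981, 1240, 1280, 1291, 1291, 1317, 1343
The 2 values of 1291 occupy positions 9–10 → each gets rank 9.
Mo has value 1291 mm → rank 9.

9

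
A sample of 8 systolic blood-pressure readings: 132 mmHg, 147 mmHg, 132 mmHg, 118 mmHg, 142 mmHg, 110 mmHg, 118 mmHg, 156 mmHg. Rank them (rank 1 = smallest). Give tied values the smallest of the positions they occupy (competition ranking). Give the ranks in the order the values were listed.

Sorted (ascending): 110, 118, 118, 132, 132, 142, 147, 156
The 2 values of 118 occupy positions 2–3 → each gets rank 2.
The 2 values of 132 occupy positions 4–5 → each gets rank 4.

4, 7, 4, 2, 6, 1, 2, 8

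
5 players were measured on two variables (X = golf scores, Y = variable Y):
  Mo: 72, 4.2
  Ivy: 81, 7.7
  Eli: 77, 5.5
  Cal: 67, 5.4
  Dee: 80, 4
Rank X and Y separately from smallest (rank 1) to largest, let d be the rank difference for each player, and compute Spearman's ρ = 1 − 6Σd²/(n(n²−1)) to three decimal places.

Ranks of variable 1: 2, 5, 3, 1, 4
Ranks of variable 2: 2, 5, 4, 3, 1
d = r₁ − r₂: 0, 0, -1, -2, 3
d²: 0, 0, 1, 4, 9; Σd² = 14
ρ = 1 − 6·14/(5·24) = 1 − 84/120 = 0.300

0.300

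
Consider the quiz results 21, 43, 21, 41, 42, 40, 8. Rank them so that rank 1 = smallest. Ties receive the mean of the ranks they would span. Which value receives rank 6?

42

Sorted (ascending): 8, 21, 21, 40, 41, 42, 43
The 2 values of 21 occupy positions 2–3 → average rank (2+3)/2 = 2.5.
Rank 6 → value 42.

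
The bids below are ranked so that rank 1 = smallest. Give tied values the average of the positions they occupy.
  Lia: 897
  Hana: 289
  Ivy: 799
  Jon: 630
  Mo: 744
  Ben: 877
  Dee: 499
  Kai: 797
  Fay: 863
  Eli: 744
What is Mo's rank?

Sorted (ascending): 289, 499, 630, 744, 744, 797, 799, 863, 877, 897
The 2 values of 744 occupy positions 4–5 → average rank (4+5)/2 = 4.5.
Mo has value 744 → rank 4.5.

4.5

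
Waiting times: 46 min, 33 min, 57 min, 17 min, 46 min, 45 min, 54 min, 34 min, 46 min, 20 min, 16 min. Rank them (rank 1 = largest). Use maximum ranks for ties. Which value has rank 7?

34

Sorted (descending): 57, 54, 46, 46, 46, 45, 34, 33, 20, 17, 16
The 3 values of 46 occupy positions 3–5 → each gets rank 5.
Rank 7 → value 34.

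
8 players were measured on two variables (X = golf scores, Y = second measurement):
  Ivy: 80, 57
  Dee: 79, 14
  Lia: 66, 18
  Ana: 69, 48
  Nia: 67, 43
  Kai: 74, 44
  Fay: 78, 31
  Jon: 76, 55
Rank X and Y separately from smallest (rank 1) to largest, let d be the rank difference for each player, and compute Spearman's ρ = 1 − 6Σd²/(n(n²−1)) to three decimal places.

Ranks of variable 1: 8, 7, 1, 3, 2, 4, 6, 5
Ranks of variable 2: 8, 1, 2, 6, 4, 5, 3, 7
d = r₁ − r₂: 0, 6, -1, -3, -2, -1, 3, -2
d²: 0, 36, 1, 9, 4, 1, 9, 4; Σd² = 64
ρ = 1 − 6·64/(8·63) = 1 − 384/504 = 0.238

0.238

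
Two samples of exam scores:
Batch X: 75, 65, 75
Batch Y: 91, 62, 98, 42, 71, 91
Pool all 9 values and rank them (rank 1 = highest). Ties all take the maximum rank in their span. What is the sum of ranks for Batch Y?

30

Sorted (descending): 98, 91, 91, 75, 75, 71, 65, 62, 42
The 2 values of 91 occupy positions 2–3 → each gets rank 3.
The 2 values of 75 occupy positions 4–5 → each gets rank 5.
Batch Y values → pooled ranks: 91→3, 62→8, 98→1, 42→9, 71→6, 91→3
Rank sum = 3 + 8 + 1 + 9 + 6 + 3 = 30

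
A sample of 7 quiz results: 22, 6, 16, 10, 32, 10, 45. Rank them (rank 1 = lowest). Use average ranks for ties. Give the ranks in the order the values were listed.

5, 1, 4, 2.5, 6, 2.5, 7

Sorted (ascending): 6, 10, 10, 16, 22, 32, 45
The 2 values of 10 occupy positions 2–3 → average rank (2+3)/2 = 2.5.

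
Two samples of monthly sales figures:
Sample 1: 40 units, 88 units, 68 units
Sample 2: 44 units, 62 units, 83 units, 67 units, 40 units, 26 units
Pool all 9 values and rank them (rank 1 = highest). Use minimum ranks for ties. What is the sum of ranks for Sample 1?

Sorted (descending): 88, 83, 68, 67, 62, 44, 40, 40, 26
The 2 values of 40 occupy positions 7–8 → each gets rank 7.
Sample 1 values → pooled ranks: 40→7, 88→1, 68→3
Rank sum = 7 + 1 + 3 = 11

11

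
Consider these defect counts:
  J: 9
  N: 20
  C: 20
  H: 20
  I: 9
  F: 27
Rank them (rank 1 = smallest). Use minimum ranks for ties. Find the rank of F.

6

Sorted (ascending): 9, 9, 20, 20, 20, 27
The 2 values of 9 occupy positions 1–2 → each gets rank 1.
The 3 values of 20 occupy positions 3–5 → each gets rank 3.
F has value 27 → rank 6.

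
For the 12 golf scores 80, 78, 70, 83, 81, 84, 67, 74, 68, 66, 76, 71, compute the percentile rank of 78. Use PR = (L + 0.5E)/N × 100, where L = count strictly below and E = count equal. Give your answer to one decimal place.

N = 12.
Strictly below 78: 7. Equal to 78: 1.
PR = (7 + 0.5·1)/12 × 100 = 62.5

62.5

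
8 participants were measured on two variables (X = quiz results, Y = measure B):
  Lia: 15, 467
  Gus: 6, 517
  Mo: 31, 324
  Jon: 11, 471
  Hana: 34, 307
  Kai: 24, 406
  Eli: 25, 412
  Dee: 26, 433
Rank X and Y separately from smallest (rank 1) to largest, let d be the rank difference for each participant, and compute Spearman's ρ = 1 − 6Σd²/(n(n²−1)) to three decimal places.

-0.905

Ranks of variable 1: 3, 1, 7, 2, 8, 4, 5, 6
Ranks of variable 2: 6, 8, 2, 7, 1, 3, 4, 5
d = r₁ − r₂: -3, -7, 5, -5, 7, 1, 1, 1
d²: 9, 49, 25, 25, 49, 1, 1, 1; Σd² = 160
ρ = 1 − 6·160/(8·63) = 1 − 960/504 = -0.905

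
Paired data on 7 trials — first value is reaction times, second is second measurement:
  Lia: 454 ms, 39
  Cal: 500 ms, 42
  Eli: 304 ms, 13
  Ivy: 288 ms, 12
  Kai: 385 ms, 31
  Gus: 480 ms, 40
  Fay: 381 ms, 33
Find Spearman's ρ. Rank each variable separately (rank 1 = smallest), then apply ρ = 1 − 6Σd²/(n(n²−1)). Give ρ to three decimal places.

Ranks of variable 1: 5, 7, 2, 1, 4, 6, 3
Ranks of variable 2: 5, 7, 2, 1, 3, 6, 4
d = r₁ − r₂: 0, 0, 0, 0, 1, 0, -1
d²: 0, 0, 0, 0, 1, 0, 1; Σd² = 2
ρ = 1 − 6·2/(7·48) = 1 − 12/336 = 0.964

0.964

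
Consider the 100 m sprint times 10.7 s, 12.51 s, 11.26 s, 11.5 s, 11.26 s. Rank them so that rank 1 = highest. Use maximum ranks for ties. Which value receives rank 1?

Sorted (descending): 12.51, 11.5, 11.26, 11.26, 10.7
The 2 values of 11.26 occupy positions 3–4 → each gets rank 4.
Rank 1 → value 12.51.

12.51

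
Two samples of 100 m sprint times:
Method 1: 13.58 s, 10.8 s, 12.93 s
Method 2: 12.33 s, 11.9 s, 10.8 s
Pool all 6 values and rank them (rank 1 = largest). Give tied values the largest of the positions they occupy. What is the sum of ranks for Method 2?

13

Sorted (descending): 13.58, 12.93, 12.33, 11.9, 10.8, 10.8
The 2 values of 10.8 occupy positions 5–6 → each gets rank 6.
Method 2 values → pooled ranks: 12.33→3, 11.9→4, 10.8→6
Rank sum = 3 + 4 + 6 = 13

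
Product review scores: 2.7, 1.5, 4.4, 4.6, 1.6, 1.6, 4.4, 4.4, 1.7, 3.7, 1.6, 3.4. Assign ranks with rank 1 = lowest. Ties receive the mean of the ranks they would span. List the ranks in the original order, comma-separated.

6, 1, 10, 12, 3, 3, 10, 10, 5, 8, 3, 7

Sorted (ascending): 1.5, 1.6, 1.6, 1.6, 1.7, 2.7, 3.4, 3.7, 4.4, 4.4, 4.4, 4.6
The 3 values of 1.6 occupy positions 2–4 → average rank 3.
The 3 values of 4.4 occupy positions 9–11 → average rank 10.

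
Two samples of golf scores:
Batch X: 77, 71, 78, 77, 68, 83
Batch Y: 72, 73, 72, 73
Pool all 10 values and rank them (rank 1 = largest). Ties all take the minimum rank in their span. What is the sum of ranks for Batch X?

Sorted (descending): 83, 78, 77, 77, 73, 73, 72, 72, 71, 68
The 2 values of 77 occupy positions 3–4 → each gets rank 3.
The 2 values of 73 occupy positions 5–6 → each gets rank 5.
The 2 values of 72 occupy positions 7–8 → each gets rank 7.
Batch X values → pooled ranks: 77→3, 71→9, 78→2, 77→3, 68→10, 83→1
Rank sum = 3 + 9 + 2 + 3 + 10 + 1 = 28

28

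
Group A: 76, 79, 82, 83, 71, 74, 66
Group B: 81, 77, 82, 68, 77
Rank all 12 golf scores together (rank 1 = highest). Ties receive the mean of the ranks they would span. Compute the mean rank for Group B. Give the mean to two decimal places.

Sorted (descending): 83, 82, 82, 81, 79, 77, 77, 76, 74, 71, 68, 66
The 2 values of 82 occupy positions 2–3 → average rank (2+3)/2 = 2.5.
The 2 values of 77 occupy positions 6–7 → average rank (6+7)/2 = 6.5.
Group B values → pooled ranks: 81→4, 77→6.5, 82→2.5, 68→11, 77→6.5
Mean rank = (4 + 6.5 + 2.5 + 11 + 6.5) / 5 = 6.10

6.10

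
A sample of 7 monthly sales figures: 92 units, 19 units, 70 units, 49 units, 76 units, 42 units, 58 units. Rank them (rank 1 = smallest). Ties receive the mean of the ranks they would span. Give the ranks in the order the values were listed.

7, 1, 5, 3, 6, 2, 4

Sorted (ascending): 19, 42, 49, 58, 70, 76, 92
No ties — each value takes its position as its rank.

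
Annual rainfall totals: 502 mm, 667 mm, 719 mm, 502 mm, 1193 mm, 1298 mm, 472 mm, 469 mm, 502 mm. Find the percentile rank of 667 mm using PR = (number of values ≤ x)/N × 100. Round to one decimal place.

66.7

N = 9.
Strictly below 667: 5. Equal to 667: 1.
PR = 6/9 × 100 = 66.7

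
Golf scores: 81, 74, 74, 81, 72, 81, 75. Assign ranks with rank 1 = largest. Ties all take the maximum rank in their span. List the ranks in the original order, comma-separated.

3, 6, 6, 3, 7, 3, 4

Sorted (descending): 81, 81, 81, 75, 74, 74, 72
The 3 values of 81 occupy positions 1–3 → each gets rank 3.
The 2 values of 74 occupy positions 5–6 → each gets rank 6.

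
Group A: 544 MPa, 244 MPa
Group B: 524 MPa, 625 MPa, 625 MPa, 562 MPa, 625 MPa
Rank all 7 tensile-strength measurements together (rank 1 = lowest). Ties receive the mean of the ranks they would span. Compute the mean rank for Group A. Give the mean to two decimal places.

Sorted (ascending): 244, 524, 544, 562, 625, 625, 625
The 3 values of 625 occupy positions 5–7 → average rank 6.
Group A values → pooled ranks: 544→3, 244→1
Mean rank = (3 + 1) / 2 = 2.00

2.00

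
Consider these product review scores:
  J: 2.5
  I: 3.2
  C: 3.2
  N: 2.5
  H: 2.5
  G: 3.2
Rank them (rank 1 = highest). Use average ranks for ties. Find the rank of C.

2

Sorted (descending): 3.2, 3.2, 3.2, 2.5, 2.5, 2.5
The 3 values of 3.2 occupy positions 1–3 → average rank 2.
The 3 values of 2.5 occupy positions 4–6 → average rank 5.
C has value 3.2 → rank 2.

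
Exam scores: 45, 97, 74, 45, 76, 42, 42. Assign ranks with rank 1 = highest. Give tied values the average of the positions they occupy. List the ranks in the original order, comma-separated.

Sorted (descending): 97, 76, 74, 45, 45, 42, 42
The 2 values of 45 occupy positions 4–5 → average rank (4+5)/2 = 4.5.
The 2 values of 42 occupy positions 6–7 → average rank (6+7)/2 = 6.5.

4.5, 1, 3, 4.5, 2, 6.5, 6.5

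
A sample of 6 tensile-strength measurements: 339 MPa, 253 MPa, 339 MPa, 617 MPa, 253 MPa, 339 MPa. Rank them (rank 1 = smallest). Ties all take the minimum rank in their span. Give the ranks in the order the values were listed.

Sorted (ascending): 253, 253, 339, 339, 339, 617
The 2 values of 253 occupy positions 1–2 → each gets rank 1.
The 3 values of 339 occupy positions 3–5 → each gets rank 3.

3, 1, 3, 6, 1, 3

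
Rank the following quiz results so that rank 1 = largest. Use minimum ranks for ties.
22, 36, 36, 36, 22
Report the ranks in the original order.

4, 1, 1, 1, 4

Sorted (descending): 36, 36, 36, 22, 22
The 3 values of 36 occupy positions 1–3 → each gets rank 1.
The 2 values of 22 occupy positions 4–5 → each gets rank 4.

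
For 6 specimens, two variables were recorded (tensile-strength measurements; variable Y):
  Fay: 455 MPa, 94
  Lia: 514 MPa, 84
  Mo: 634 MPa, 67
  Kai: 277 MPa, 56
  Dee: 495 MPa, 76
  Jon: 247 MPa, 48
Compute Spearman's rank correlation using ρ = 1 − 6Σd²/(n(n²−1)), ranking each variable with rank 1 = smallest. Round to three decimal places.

0.486

Ranks of variable 1: 3, 5, 6, 2, 4, 1
Ranks of variable 2: 6, 5, 3, 2, 4, 1
d = r₁ − r₂: -3, 0, 3, 0, 0, 0
d²: 9, 0, 9, 0, 0, 0; Σd² = 18
ρ = 1 − 6·18/(6·35) = 1 − 108/210 = 0.486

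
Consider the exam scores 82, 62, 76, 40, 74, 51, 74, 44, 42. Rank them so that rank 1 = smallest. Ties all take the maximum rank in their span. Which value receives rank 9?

Sorted (ascending): 40, 42, 44, 51, 62, 74, 74, 76, 82
The 2 values of 74 occupy positions 6–7 → each gets rank 7.
Rank 9 → value 82.

82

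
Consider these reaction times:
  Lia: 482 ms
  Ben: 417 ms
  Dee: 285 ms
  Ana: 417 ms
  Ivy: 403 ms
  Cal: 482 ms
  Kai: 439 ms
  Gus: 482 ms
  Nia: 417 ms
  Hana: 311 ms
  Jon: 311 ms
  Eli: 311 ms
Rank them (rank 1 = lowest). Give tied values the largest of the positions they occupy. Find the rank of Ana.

Sorted (ascending): 285, 311, 311, 311, 403, 417, 417, 417, 439, 482, 482, 482
The 3 values of 311 occupy positions 2–4 → each gets rank 4.
The 3 values of 417 occupy positions 6–8 → each gets rank 8.
The 3 values of 482 occupy positions 10–12 → each gets rank 12.
Ana has value 417 ms → rank 8.

8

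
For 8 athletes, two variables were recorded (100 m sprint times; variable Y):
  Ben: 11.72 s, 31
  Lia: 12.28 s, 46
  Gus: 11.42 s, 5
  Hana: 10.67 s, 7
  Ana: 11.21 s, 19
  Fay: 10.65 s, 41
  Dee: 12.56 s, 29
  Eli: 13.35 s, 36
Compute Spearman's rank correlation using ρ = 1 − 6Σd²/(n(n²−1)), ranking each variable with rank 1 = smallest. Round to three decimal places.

0.262

Ranks of variable 1: 5, 6, 4, 2, 3, 1, 7, 8
Ranks of variable 2: 5, 8, 1, 2, 3, 7, 4, 6
d = r₁ − r₂: 0, -2, 3, 0, 0, -6, 3, 2
d²: 0, 4, 9, 0, 0, 36, 9, 4; Σd² = 62
ρ = 1 − 6·62/(8·63) = 1 − 372/504 = 0.262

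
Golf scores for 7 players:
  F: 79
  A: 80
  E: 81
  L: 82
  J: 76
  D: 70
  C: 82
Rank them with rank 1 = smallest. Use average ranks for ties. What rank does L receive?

6.5

Sorted (ascending): 70, 76, 79, 80, 81, 82, 82
The 2 values of 82 occupy positions 6–7 → average rank (6+7)/2 = 6.5.
L has value 82 → rank 6.5.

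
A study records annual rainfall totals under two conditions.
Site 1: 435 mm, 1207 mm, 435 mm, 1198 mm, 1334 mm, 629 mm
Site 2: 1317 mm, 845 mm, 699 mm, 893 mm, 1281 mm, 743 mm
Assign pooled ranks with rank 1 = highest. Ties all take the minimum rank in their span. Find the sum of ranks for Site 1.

42

Sorted (descending): 1334, 1317, 1281, 1207, 1198, 893, 845, 743, 699, 629, 435, 435
The 2 values of 435 occupy positions 11–12 → each gets rank 11.
Site 1 values → pooled ranks: 435→11, 1207→4, 435→11, 1198→5, 1334→1, 629→10
Rank sum = 11 + 4 + 11 + 5 + 1 + 10 = 42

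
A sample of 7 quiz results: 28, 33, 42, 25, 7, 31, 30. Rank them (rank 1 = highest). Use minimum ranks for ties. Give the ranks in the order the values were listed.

5, 2, 1, 6, 7, 3, 4

Sorted (descending): 42, 33, 31, 30, 28, 25, 7
No ties — each value takes its position as its rank.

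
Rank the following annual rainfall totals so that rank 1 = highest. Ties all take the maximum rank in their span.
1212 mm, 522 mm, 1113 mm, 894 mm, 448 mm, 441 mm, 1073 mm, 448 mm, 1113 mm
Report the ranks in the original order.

1, 6, 3, 5, 8, 9, 4, 8, 3

Sorted (descending): 1212, 1113, 1113, 1073, 894, 522, 448, 448, 441
The 2 values of 1113 occupy positions 2–3 → each gets rank 3.
The 2 values of 448 occupy positions 7–8 → each gets rank 8.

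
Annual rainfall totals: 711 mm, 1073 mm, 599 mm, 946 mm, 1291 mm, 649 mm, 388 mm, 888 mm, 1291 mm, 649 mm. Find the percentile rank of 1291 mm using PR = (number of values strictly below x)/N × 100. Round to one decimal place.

80.0

N = 10.
Strictly below 1291: 8. Equal to 1291: 2.
PR = 8/10 × 100 = 80.0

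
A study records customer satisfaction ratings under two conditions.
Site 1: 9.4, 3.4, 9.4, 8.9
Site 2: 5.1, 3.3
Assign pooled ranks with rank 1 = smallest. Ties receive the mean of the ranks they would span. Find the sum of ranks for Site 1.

17

Sorted (ascending): 3.3, 3.4, 5.1, 8.9, 9.4, 9.4
The 2 values of 9.4 occupy positions 5–6 → average rank (5+6)/2 = 5.5.
Site 1 values → pooled ranks: 9.4→5.5, 3.4→2, 9.4→5.5, 8.9→4
Rank sum = 5.5 + 2 + 5.5 + 4 = 17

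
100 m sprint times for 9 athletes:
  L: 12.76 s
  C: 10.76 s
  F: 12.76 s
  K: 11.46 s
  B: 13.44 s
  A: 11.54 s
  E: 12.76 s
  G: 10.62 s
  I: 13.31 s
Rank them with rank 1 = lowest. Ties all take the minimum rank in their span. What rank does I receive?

8

Sorted (ascending): 10.62, 10.76, 11.46, 11.54, 12.76, 12.76, 12.76, 13.31, 13.44
The 3 values of 12.76 occupy positions 5–7 → each gets rank 5.
I has value 13.31 s → rank 8.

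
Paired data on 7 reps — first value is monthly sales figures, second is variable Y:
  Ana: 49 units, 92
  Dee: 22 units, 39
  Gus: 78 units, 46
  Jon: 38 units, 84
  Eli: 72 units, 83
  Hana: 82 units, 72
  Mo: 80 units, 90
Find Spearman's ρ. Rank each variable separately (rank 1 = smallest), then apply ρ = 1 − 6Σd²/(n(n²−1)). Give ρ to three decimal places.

0.107

Ranks of variable 1: 3, 1, 5, 2, 4, 7, 6
Ranks of variable 2: 7, 1, 2, 5, 4, 3, 6
d = r₁ − r₂: -4, 0, 3, -3, 0, 4, 0
d²: 16, 0, 9, 9, 0, 16, 0; Σd² = 50
ρ = 1 − 6·50/(7·48) = 1 − 300/336 = 0.107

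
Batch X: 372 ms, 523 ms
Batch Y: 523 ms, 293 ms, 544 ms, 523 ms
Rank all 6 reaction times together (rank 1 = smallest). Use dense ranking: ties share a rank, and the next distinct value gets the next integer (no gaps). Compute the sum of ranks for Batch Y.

Sorted (ascending): 293, 372, 523, 523, 523, 544
The 3 values of 523 share dense rank 3.
Remaining distinct values take the next consecutive integers.
Batch Y values → pooled ranks: 523→3, 293→1, 544→4, 523→3
Rank sum = 3 + 1 + 4 + 3 = 11

11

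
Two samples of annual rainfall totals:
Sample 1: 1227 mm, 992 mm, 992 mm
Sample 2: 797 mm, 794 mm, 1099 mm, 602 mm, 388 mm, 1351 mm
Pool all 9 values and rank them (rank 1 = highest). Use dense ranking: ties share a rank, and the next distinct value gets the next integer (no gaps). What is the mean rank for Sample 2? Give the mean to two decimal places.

Sorted (descending): 1351, 1227, 1099, 992, 992, 797, 794, 602, 388
The 2 values of 992 share dense rank 4.
Remaining distinct values take the next consecutive integers.
Sample 2 values → pooled ranks: 797→5, 794→6, 1099→3, 602→7, 388→8, 1351→1
Mean rank = (5 + 6 + 3 + 7 + 8 + 1) / 6 = 5.00

5.00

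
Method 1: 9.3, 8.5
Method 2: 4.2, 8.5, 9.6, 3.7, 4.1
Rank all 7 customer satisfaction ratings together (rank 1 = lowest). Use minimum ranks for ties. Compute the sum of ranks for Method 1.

Sorted (ascending): 3.7, 4.1, 4.2, 8.5, 8.5, 9.3, 9.6
The 2 values of 8.5 occupy positions 4–5 → each gets rank 4.
Method 1 values → pooled ranks: 9.3→6, 8.5→4
Rank sum = 6 + 4 = 10

10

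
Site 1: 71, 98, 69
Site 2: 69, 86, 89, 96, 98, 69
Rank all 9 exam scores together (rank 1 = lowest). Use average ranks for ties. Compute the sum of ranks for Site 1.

14.5

Sorted (ascending): 69, 69, 69, 71, 86, 89, 96, 98, 98
The 3 values of 69 occupy positions 1–3 → average rank 2.
The 2 values of 98 occupy positions 8–9 → average rank (8+9)/2 = 8.5.
Site 1 values → pooled ranks: 71→4, 98→8.5, 69→2
Rank sum = 4 + 8.5 + 2 = 14.5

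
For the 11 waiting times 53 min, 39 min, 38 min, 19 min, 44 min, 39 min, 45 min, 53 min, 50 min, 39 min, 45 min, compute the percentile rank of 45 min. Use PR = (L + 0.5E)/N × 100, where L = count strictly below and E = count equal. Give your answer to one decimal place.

N = 11.
Strictly below 45: 6. Equal to 45: 2.
PR = (6 + 0.5·2)/11 × 100 = 63.6

63.6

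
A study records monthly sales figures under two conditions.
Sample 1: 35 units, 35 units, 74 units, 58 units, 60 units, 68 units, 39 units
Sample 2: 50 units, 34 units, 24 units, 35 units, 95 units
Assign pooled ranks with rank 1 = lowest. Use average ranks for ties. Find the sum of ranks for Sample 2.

26

Sorted (ascending): 24, 34, 35, 35, 35, 39, 50, 58, 60, 68, 74, 95
The 3 values of 35 occupy positions 3–5 → average rank 4.
Sample 2 values → pooled ranks: 50→7, 34→2, 24→1, 35→4, 95→12
Rank sum = 7 + 2 + 1 + 4 + 12 = 26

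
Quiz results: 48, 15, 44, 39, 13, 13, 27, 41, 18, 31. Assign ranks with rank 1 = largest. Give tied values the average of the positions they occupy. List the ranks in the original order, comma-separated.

Sorted (descending): 48, 44, 41, 39, 31, 27, 18, 15, 13, 13
The 2 values of 13 occupy positions 9–10 → average rank (9+10)/2 = 9.5.

1, 8, 2, 4, 9.5, 9.5, 6, 3, 7, 5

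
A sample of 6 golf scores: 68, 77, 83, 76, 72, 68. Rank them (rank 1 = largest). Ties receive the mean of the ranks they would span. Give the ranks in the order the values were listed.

Sorted (descending): 83, 77, 76, 72, 68, 68
The 2 values of 68 occupy positions 5–6 → average rank (5+6)/2 = 5.5.

5.5, 2, 1, 3, 4, 5.5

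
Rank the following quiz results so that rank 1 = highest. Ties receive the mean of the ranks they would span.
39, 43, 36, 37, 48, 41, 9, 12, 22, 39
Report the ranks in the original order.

4.5, 2, 7, 6, 1, 3, 10, 9, 8, 4.5

Sorted (descending): 48, 43, 41, 39, 39, 37, 36, 22, 12, 9
The 2 values of 39 occupy positions 4–5 → average rank (4+5)/2 = 4.5.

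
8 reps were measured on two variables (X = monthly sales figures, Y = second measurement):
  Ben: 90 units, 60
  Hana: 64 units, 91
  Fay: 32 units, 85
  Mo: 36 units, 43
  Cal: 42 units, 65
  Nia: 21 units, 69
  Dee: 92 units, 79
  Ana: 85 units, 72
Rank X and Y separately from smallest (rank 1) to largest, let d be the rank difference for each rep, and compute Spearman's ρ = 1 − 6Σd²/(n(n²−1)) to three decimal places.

0.071

Ranks of variable 1: 7, 5, 2, 3, 4, 1, 8, 6
Ranks of variable 2: 2, 8, 7, 1, 3, 4, 6, 5
d = r₁ − r₂: 5, -3, -5, 2, 1, -3, 2, 1
d²: 25, 9, 25, 4, 1, 9, 4, 1; Σd² = 78
ρ = 1 − 6·78/(8·63) = 1 − 468/504 = 0.071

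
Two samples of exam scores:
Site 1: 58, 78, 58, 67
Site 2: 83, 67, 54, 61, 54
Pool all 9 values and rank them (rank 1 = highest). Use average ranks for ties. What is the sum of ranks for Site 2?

Sorted (descending): 83, 78, 67, 67, 61, 58, 58, 54, 54
The 2 values of 67 occupy positions 3–4 → average rank (3+4)/2 = 3.5.
The 2 values of 58 occupy positions 6–7 → average rank (6+7)/2 = 6.5.
The 2 values of 54 occupy positions 8–9 → average rank (8+9)/2 = 8.5.
Site 2 values → pooled ranks: 83→1, 67→3.5, 54→8.5, 61→5, 54→8.5
Rank sum = 1 + 3.5 + 8.5 + 5 + 8.5 = 26.5

26.5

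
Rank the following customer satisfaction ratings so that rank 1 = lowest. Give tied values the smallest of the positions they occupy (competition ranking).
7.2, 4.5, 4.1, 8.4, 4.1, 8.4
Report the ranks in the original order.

Sorted (ascending): 4.1, 4.1, 4.5, 7.2, 8.4, 8.4
The 2 values of 4.1 occupy positions 1–2 → each gets rank 1.
The 2 values of 8.4 occupy positions 5–6 → each gets rank 5.

4, 3, 1, 5, 1, 5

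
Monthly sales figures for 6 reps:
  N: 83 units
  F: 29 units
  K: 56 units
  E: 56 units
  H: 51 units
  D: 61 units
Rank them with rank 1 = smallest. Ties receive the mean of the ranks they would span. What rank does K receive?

Sorted (ascending): 29, 51, 56, 56, 61, 83
The 2 values of 56 occupy positions 3–4 → average rank (3+4)/2 = 3.5.
K has value 56 units → rank 3.5.

3.5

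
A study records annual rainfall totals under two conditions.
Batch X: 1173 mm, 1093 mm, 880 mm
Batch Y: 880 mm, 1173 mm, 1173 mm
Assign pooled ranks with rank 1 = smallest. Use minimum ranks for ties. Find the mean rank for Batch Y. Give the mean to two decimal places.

3.00

Sorted (ascending): 880, 880, 1093, 1173, 1173, 1173
The 2 values of 880 occupy positions 1–2 → each gets rank 1.
The 3 values of 1173 occupy positions 4–6 → each gets rank 4.
Batch Y values → pooled ranks: 880→1, 1173→4, 1173→4
Mean rank = (1 + 4 + 4) / 3 = 3.00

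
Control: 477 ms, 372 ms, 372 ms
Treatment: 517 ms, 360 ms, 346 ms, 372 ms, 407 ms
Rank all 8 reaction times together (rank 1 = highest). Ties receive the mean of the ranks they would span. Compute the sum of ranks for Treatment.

24

Sorted (descending): 517, 477, 407, 372, 372, 372, 360, 346
The 3 values of 372 occupy positions 4–6 → average rank 5.
Treatment values → pooled ranks: 517→1, 360→7, 346→8, 372→5, 407→3
Rank sum = 1 + 7 + 8 + 5 + 3 = 24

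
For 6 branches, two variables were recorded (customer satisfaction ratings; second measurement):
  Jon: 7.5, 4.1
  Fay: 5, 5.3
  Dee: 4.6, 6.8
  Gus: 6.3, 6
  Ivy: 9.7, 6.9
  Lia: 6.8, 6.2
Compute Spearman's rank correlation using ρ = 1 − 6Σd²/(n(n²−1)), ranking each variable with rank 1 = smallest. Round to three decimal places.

Ranks of variable 1: 5, 2, 1, 3, 6, 4
Ranks of variable 2: 1, 2, 5, 3, 6, 4
d = r₁ − r₂: 4, 0, -4, 0, 0, 0
d²: 16, 0, 16, 0, 0, 0; Σd² = 32
ρ = 1 − 6·32/(6·35) = 1 − 192/210 = 0.086

0.086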